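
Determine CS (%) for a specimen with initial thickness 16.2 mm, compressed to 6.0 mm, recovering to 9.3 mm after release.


CS = (t0 - recovered) / (t0 - ts) * 100
= (16.2 - 9.3) / (16.2 - 6.0) * 100
= 6.9 / 10.2 * 100
= 67.6%

67.6%


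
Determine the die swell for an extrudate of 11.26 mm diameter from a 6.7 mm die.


Die swell ratio = D_extrudate / D_die
= 11.26 / 6.7
= 1.681

Die swell = 1.681


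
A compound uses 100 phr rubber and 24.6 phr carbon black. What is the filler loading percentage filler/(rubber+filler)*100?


Filler % = filler / (rubber + filler) * 100
= 24.6 / (100 + 24.6) * 100
= 24.6 / 124.6 * 100
= 19.74%

19.74%


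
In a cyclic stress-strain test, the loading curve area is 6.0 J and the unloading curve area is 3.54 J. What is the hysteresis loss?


Hysteresis loss = loading - unloading
= 6.0 - 3.54
= 2.46 J

2.46 J


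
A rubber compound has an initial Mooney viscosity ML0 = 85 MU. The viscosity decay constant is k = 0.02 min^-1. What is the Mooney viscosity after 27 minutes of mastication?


ML = ML0 * exp(-k * t)
ML = 85 * exp(-0.02 * 27)
ML = 85 * 0.5827
ML = 49.53 MU

49.53 MU


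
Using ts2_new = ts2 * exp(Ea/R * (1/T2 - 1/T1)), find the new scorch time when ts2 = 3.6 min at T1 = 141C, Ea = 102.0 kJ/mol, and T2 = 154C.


Convert temperatures: T1 = 141 + 273.15 = 414.15 K, T2 = 154 + 273.15 = 427.15 K
ts2_new = 3.6 * exp(102000 / 8.314 * (1/427.15 - 1/414.15))
1/T2 - 1/T1 = -7.3486e-05
ts2_new = 1.46 min

1.46 min


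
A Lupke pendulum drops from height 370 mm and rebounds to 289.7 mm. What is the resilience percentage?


Resilience = h_rebound / h_drop * 100
= 289.7 / 370 * 100
= 78.3%

78.3%


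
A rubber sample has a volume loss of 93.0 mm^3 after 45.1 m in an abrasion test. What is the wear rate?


Rate = volume_loss / distance
= 93.0 / 45.1
= 2.062 mm^3/m

2.062 mm^3/m


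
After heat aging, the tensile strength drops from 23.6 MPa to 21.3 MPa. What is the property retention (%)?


Retention = aged / original * 100
= 21.3 / 23.6 * 100
= 90.3%

90.3%


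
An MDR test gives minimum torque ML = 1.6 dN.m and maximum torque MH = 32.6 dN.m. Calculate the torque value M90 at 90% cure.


M90 = ML + 0.9 * (MH - ML)
M90 = 1.6 + 0.9 * (32.6 - 1.6)
M90 = 1.6 + 0.9 * 31.0
M90 = 29.5 dN.m

29.5 dN.m


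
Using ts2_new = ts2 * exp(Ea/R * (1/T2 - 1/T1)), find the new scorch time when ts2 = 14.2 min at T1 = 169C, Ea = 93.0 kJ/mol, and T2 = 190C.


Convert temperatures: T1 = 169 + 273.15 = 442.15 K, T2 = 190 + 273.15 = 463.15 K
ts2_new = 14.2 * exp(93000 / 8.314 * (1/463.15 - 1/442.15))
1/T2 - 1/T1 = -1.0255e-04
ts2_new = 4.51 min

4.51 min


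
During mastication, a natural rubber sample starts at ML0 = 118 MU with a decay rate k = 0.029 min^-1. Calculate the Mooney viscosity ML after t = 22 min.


ML = ML0 * exp(-k * t)
ML = 118 * exp(-0.029 * 22)
ML = 118 * 0.5283
ML = 62.35 MU

62.35 MU


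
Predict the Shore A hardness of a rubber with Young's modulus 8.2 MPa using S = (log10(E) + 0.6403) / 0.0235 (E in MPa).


log10(E) = 0.0235*S - 0.6403  =>  S = (log10(E) + 0.6403) / 0.0235
log10(8.2) = 0.913814
S = (0.913814 + 0.6403) / 0.0235 = 1.554114 / 0.0235
S = 66.1

Shore A = 66.1


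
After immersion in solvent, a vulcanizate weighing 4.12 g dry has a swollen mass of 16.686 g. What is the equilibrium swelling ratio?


Q = W_swollen / W_dry
Q = 16.686 / 4.12
Q = 4.05

Q = 4.05


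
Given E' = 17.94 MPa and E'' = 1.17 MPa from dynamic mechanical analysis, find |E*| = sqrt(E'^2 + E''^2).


|E*| = sqrt(E'^2 + E''^2)
= sqrt(17.94^2 + 1.17^2)
= sqrt(321.8436 + 1.3689)
= 17.978 MPa

17.978 MPa


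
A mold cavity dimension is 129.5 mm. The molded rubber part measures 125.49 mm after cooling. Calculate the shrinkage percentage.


Shrinkage = (mold - part) / mold * 100
= (129.5 - 125.49) / 129.5 * 100
= 4.01 / 129.5 * 100
= 3.1%

3.1%


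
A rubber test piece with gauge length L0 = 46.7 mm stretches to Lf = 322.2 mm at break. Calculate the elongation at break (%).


Elongation = (Lf - L0) / L0 * 100
= (322.2 - 46.7) / 46.7 * 100
= 275.5 / 46.7 * 100
= 589.9%

589.9%


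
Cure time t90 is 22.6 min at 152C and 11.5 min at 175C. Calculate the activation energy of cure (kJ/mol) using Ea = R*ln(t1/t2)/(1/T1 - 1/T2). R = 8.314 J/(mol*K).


T1 = 425.15 K, T2 = 448.15 K
1/T1 - 1/T2 = 1.2072e-04
ln(t1/t2) = ln(22.6/11.5) = 0.6756
Ea = 8.314 * 0.6756 / 1.2072e-04 = 46530.6645 J/mol
Ea = 46.53 kJ/mol

46.53 kJ/mol


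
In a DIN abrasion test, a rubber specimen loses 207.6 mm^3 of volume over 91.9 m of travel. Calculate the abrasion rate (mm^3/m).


Rate = volume_loss / distance
= 207.6 / 91.9
= 2.259 mm^3/m

2.259 mm^3/m


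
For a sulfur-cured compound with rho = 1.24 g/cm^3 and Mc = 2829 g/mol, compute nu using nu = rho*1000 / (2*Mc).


nu = rho * 1000 / (2 * Mc)
nu = 1.24 * 1000 / (2 * 2829)
nu = 1240.0 / 5658
nu = 0.2192 mol/L

0.2192 mol/L


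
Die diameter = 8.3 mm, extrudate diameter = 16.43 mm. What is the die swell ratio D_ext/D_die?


Die swell ratio = D_extrudate / D_die
= 16.43 / 8.3
= 1.98

Die swell = 1.98


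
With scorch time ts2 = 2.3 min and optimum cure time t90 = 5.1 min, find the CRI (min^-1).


CRI = 100 / (t90 - ts2)
= 100 / (5.1 - 2.3)
= 100 / 2.8
= 35.71 min^-1

35.71 min^-1


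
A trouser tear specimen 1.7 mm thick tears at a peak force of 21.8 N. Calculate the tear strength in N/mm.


Tear strength = force / thickness
= 21.8 / 1.7
= 12.82 N/mm

12.82 N/mm


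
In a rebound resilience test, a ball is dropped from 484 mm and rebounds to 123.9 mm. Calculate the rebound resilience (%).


Resilience = h_rebound / h_drop * 100
= 123.9 / 484 * 100
= 25.6%

25.6%


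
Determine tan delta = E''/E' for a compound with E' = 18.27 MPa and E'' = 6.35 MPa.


tan delta = E'' / E'
= 6.35 / 18.27
= 0.3476

tan delta = 0.3476


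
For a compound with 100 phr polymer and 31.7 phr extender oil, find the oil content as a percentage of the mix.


Oil % = oil / (100 + oil) * 100
= 31.7 / (100 + 31.7) * 100
= 31.7 / 131.7 * 100
= 24.07%

24.07%


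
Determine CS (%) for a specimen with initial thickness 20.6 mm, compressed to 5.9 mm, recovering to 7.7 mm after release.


CS = (t0 - recovered) / (t0 - ts) * 100
= (20.6 - 7.7) / (20.6 - 5.9) * 100
= 12.9 / 14.7 * 100
= 87.8%

87.8%


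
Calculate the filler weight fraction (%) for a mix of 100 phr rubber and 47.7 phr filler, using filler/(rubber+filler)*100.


Filler % = filler / (rubber + filler) * 100
= 47.7 / (100 + 47.7) * 100
= 47.7 / 147.7 * 100
= 32.3%

32.3%


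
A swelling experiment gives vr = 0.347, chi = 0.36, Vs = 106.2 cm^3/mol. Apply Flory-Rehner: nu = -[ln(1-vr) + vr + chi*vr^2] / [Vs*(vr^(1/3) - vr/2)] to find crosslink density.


ln(1 - vr) = ln(1 - 0.347) = -0.4262
Numerator = -((-0.4262) + 0.347 + 0.36 * 0.347^2) = 0.0358
Denominator = 106.2 * (0.347^(1/3) - 0.347/2) = 56.2022
nu = 0.0358 / 56.2022 = 6.3754e-04 mol/cm^3

6.3754e-04 mol/cm^3


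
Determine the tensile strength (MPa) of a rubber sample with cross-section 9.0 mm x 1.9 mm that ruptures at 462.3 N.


Area = width * thickness = 9.0 * 1.9 = 17.1 mm^2
TS = force / area = 462.3 / 17.1 = 27.04 MPa

27.04 MPa


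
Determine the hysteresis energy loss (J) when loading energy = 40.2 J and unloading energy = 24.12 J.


Hysteresis loss = loading - unloading
= 40.2 - 24.12
= 16.08 J

16.08 J


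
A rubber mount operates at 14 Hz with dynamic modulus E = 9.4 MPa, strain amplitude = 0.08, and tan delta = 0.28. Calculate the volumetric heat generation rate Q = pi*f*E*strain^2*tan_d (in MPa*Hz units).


Q = pi * f * E * strain^2 * tan_d
= pi * 14 * 9.4 * 0.08^2 * 0.28
= pi * 14 * 9.4 * 0.0064 * 0.28
= 0.7409

Q = 0.7409


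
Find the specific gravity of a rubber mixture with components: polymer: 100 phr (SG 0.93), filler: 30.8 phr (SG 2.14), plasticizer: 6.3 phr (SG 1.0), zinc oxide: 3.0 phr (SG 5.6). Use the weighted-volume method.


Sum of weights = 140.1
Volume contributions:
  polymer: 100/0.93 = 107.5269
  filler: 30.8/2.14 = 14.3925
  plasticizer: 6.3/1.0 = 6.3000
  zinc oxide: 3.0/5.6 = 0.5357
Sum of volumes = 128.7551
SG = 140.1 / 128.7551 = 1.088

SG = 1.088


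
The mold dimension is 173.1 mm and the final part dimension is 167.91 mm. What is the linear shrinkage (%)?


Shrinkage = (mold - part) / mold * 100
= (173.1 - 167.91) / 173.1 * 100
= 5.19 / 173.1 * 100
= 3.0%

3.0%


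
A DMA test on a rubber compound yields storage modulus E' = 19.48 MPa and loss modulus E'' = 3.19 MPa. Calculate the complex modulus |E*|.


|E*| = sqrt(E'^2 + E''^2)
= sqrt(19.48^2 + 3.19^2)
= sqrt(379.4704 + 10.1761)
= 19.739 MPa

19.739 MPa


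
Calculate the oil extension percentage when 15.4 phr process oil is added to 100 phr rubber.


Oil % = oil / (100 + oil) * 100
= 15.4 / (100 + 15.4) * 100
= 15.4 / 115.4 * 100
= 13.34%

13.34%


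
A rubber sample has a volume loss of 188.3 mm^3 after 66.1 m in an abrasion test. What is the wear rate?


Rate = volume_loss / distance
= 188.3 / 66.1
= 2.849 mm^3/m

2.849 mm^3/m


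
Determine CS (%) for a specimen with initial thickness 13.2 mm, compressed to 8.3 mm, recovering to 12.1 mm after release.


CS = (t0 - recovered) / (t0 - ts) * 100
= (13.2 - 12.1) / (13.2 - 8.3) * 100
= 1.1 / 4.9 * 100
= 22.4%

22.4%


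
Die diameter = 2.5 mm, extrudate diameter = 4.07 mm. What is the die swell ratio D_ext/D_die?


Die swell ratio = D_extrudate / D_die
= 4.07 / 2.5
= 1.628

Die swell = 1.628


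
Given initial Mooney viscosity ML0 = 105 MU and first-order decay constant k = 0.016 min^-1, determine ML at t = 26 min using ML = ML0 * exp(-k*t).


ML = ML0 * exp(-k * t)
ML = 105 * exp(-0.016 * 26)
ML = 105 * 0.6597
ML = 69.27 MU

69.27 MU


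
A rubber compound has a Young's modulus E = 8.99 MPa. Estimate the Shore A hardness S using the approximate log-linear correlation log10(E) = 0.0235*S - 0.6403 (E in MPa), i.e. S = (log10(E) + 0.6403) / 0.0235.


log10(E) = 0.0235*S - 0.6403  =>  S = (log10(E) + 0.6403) / 0.0235
log10(8.99) = 0.953760
S = (0.953760 + 0.6403) / 0.0235 = 1.594060 / 0.0235
S = 67.8

Shore A = 67.8


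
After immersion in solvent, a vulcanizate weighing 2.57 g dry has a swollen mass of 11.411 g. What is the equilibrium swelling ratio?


Q = W_swollen / W_dry
Q = 11.411 / 2.57
Q = 4.44

Q = 4.44


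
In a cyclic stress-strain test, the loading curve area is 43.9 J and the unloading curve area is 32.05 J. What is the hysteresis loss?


Hysteresis loss = loading - unloading
= 43.9 - 32.05
= 11.85 J

11.85 J


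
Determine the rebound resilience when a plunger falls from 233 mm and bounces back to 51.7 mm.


Resilience = h_rebound / h_drop * 100
= 51.7 / 233 * 100
= 22.2%

22.2%


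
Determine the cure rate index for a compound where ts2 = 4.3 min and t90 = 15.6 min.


CRI = 100 / (t90 - ts2)
= 100 / (15.6 - 4.3)
= 100 / 11.3
= 8.85 min^-1

8.85 min^-1


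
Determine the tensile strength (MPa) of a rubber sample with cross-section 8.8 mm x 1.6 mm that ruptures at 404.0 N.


Area = width * thickness = 8.8 * 1.6 = 14.08 mm^2
TS = force / area = 404.0 / 14.08 = 28.69 MPa

28.69 MPa


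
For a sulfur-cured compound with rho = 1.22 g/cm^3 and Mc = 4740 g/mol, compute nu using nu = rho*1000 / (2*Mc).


nu = rho * 1000 / (2 * Mc)
nu = 1.22 * 1000 / (2 * 4740)
nu = 1220.0 / 9480
nu = 0.1287 mol/L

0.1287 mol/L


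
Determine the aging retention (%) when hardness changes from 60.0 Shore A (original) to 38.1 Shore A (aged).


Retention = aged / original * 100
= 38.1 / 60.0 * 100
= 63.5%

63.5%


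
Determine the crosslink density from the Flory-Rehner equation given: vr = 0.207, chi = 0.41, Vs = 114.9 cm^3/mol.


ln(1 - vr) = ln(1 - 0.207) = -0.2319
Numerator = -((-0.2319) + 0.207 + 0.41 * 0.207^2) = 0.0074
Denominator = 114.9 * (0.207^(1/3) - 0.207/2) = 56.0767
nu = 0.0074 / 56.0767 = 1.3132e-04 mol/cm^3

1.3132e-04 mol/cm^3


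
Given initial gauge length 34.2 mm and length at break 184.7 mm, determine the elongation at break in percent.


Elongation = (Lf - L0) / L0 * 100
= (184.7 - 34.2) / 34.2 * 100
= 150.5 / 34.2 * 100
= 440.1%

440.1%


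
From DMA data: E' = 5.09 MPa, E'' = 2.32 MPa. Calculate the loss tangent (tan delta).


tan delta = E'' / E'
= 2.32 / 5.09
= 0.4558

tan delta = 0.4558


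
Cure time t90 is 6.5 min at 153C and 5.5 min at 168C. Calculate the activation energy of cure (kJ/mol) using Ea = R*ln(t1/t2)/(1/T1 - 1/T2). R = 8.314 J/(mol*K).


T1 = 426.15 K, T2 = 441.15 K
1/T1 - 1/T2 = 7.9789e-05
ln(t1/t2) = ln(6.5/5.5) = 0.1671
Ea = 8.314 * 0.1671 / 7.9789e-05 = 17407.0283 J/mol
Ea = 17.41 kJ/mol

17.41 kJ/mol


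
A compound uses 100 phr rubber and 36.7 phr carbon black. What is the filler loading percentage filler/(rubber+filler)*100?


Filler % = filler / (rubber + filler) * 100
= 36.7 / (100 + 36.7) * 100
= 36.7 / 136.7 * 100
= 26.85%

26.85%


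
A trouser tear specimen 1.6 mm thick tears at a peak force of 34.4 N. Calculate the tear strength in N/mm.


Tear strength = force / thickness
= 34.4 / 1.6
= 21.5 N/mm

21.5 N/mm


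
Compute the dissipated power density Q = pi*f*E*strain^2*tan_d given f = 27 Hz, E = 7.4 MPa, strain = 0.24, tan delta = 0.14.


Q = pi * f * E * strain^2 * tan_d
= pi * 27 * 7.4 * 0.24^2 * 0.14
= pi * 27 * 7.4 * 0.0576 * 0.14
= 5.0617

Q = 5.0617


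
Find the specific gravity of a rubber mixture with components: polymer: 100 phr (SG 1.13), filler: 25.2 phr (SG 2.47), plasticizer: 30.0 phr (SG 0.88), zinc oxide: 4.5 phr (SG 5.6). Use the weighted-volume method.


Sum of weights = 159.7
Volume contributions:
  polymer: 100/1.13 = 88.4956
  filler: 25.2/2.47 = 10.2024
  plasticizer: 30.0/0.88 = 34.0909
  zinc oxide: 4.5/5.6 = 0.8036
Sum of volumes = 133.5925
SG = 159.7 / 133.5925 = 1.195

SG = 1.195


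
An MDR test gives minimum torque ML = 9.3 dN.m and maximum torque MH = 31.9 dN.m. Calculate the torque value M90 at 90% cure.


M90 = ML + 0.9 * (MH - ML)
M90 = 9.3 + 0.9 * (31.9 - 9.3)
M90 = 9.3 + 0.9 * 22.6
M90 = 29.64 dN.m

29.64 dN.m


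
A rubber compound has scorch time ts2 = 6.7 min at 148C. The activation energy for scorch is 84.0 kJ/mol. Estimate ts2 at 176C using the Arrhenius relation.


Convert temperatures: T1 = 148 + 273.15 = 421.15 K, T2 = 176 + 273.15 = 449.15 K
ts2_new = 6.7 * exp(84000 / 8.314 * (1/449.15 - 1/421.15))
1/T2 - 1/T1 = -1.4802e-04
ts2_new = 1.5 min

1.5 min


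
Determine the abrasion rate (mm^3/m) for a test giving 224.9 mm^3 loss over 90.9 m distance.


Rate = volume_loss / distance
= 224.9 / 90.9
= 2.474 mm^3/m

2.474 mm^3/m


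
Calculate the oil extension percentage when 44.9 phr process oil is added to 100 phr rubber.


Oil % = oil / (100 + oil) * 100
= 44.9 / (100 + 44.9) * 100
= 44.9 / 144.9 * 100
= 30.99%

30.99%


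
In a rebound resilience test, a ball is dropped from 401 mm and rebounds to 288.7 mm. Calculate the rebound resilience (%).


Resilience = h_rebound / h_drop * 100
= 288.7 / 401 * 100
= 72.0%

72.0%


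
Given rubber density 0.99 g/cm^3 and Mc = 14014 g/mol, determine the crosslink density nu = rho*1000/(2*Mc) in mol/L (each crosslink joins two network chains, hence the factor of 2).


nu = rho * 1000 / (2 * Mc)
nu = 0.99 * 1000 / (2 * 14014)
nu = 990.0 / 28028
nu = 0.0353 mol/L

0.0353 mol/L


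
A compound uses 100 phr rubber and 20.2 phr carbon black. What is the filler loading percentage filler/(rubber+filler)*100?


Filler % = filler / (rubber + filler) * 100
= 20.2 / (100 + 20.2) * 100
= 20.2 / 120.2 * 100
= 16.81%

16.81%


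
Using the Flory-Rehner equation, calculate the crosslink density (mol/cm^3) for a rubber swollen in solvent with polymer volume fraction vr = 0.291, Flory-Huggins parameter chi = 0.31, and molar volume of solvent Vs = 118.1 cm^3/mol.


ln(1 - vr) = ln(1 - 0.291) = -0.3439
Numerator = -((-0.3439) + 0.291 + 0.31 * 0.291^2) = 0.0266
Denominator = 118.1 * (0.291^(1/3) - 0.291/2) = 61.0778
nu = 0.0266 / 61.0778 = 4.3631e-04 mol/cm^3

4.3631e-04 mol/cm^3


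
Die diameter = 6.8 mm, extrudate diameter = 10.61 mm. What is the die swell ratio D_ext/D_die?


Die swell ratio = D_extrudate / D_die
= 10.61 / 6.8
= 1.56

Die swell = 1.56


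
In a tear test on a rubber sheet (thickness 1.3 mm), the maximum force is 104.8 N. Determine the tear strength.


Tear strength = force / thickness
= 104.8 / 1.3
= 80.62 N/mm

80.62 N/mm


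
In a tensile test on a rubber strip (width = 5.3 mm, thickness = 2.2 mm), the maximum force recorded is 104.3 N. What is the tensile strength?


Area = width * thickness = 5.3 * 2.2 = 11.66 mm^2
TS = force / area = 104.3 / 11.66 = 8.95 MPa

8.95 MPa


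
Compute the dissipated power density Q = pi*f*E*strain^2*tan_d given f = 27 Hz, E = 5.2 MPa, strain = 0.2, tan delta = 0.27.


Q = pi * f * E * strain^2 * tan_d
= pi * 27 * 5.2 * 0.2^2 * 0.27
= pi * 27 * 5.2 * 0.0400 * 0.27
= 4.7637

Q = 4.7637


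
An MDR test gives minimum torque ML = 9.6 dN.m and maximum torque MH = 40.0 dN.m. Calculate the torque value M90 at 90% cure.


M90 = ML + 0.9 * (MH - ML)
M90 = 9.6 + 0.9 * (40.0 - 9.6)
M90 = 9.6 + 0.9 * 30.4
M90 = 36.96 dN.m

36.96 dN.m


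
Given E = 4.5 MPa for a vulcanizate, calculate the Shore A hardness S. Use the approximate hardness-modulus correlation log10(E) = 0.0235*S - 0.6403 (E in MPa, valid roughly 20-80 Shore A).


log10(E) = 0.0235*S - 0.6403  =>  S = (log10(E) + 0.6403) / 0.0235
log10(4.5) = 0.653213
S = (0.653213 + 0.6403) / 0.0235 = 1.293513 / 0.0235
S = 55.0

Shore A = 55.0


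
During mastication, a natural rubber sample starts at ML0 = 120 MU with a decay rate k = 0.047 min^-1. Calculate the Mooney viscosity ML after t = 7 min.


ML = ML0 * exp(-k * t)
ML = 120 * exp(-0.047 * 7)
ML = 120 * 0.7196
ML = 86.36 MU

86.36 MU


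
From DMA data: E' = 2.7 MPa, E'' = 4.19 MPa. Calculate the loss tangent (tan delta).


tan delta = E'' / E'
= 4.19 / 2.7
= 1.5519

tan delta = 1.5519


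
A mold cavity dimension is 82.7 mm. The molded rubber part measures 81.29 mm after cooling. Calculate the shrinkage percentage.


Shrinkage = (mold - part) / mold * 100
= (82.7 - 81.29) / 82.7 * 100
= 1.41 / 82.7 * 100
= 1.7%

1.7%


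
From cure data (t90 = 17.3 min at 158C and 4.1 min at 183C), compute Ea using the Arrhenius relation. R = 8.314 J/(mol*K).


T1 = 431.15 K, T2 = 456.15 K
1/T1 - 1/T2 = 1.2712e-04
ln(t1/t2) = ln(17.3/4.1) = 1.4397
Ea = 8.314 * 1.4397 / 1.2712e-04 = 94163.8000 J/mol
Ea = 94.16 kJ/mol

94.16 kJ/mol


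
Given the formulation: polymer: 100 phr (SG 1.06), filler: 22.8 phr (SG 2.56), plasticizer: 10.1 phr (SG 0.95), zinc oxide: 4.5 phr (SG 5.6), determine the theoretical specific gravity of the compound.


Sum of weights = 137.4
Volume contributions:
  polymer: 100/1.06 = 94.3396
  filler: 22.8/2.56 = 8.9062
  plasticizer: 10.1/0.95 = 10.6316
  zinc oxide: 4.5/5.6 = 0.8036
Sum of volumes = 114.6810
SG = 137.4 / 114.6810 = 1.198

SG = 1.198


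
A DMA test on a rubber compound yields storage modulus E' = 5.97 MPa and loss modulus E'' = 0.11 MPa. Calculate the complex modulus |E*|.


|E*| = sqrt(E'^2 + E''^2)
= sqrt(5.97^2 + 0.11^2)
= sqrt(35.6409 + 0.0121)
= 5.971 MPa

5.971 MPa


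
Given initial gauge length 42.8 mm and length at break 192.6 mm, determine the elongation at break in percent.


Elongation = (Lf - L0) / L0 * 100
= (192.6 - 42.8) / 42.8 * 100
= 149.8 / 42.8 * 100
= 350.0%

350.0%


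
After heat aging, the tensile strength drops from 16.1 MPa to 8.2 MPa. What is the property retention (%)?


Retention = aged / original * 100
= 8.2 / 16.1 * 100
= 50.9%

50.9%


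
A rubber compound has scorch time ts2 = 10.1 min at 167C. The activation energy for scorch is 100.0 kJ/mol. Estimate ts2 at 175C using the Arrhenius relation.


Convert temperatures: T1 = 167 + 273.15 = 440.15 K, T2 = 175 + 273.15 = 448.15 K
ts2_new = 10.1 * exp(100000 / 8.314 * (1/448.15 - 1/440.15))
1/T2 - 1/T1 = -4.0557e-05
ts2_new = 6.2 min

6.2 min


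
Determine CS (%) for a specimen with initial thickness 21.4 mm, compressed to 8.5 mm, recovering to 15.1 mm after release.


CS = (t0 - recovered) / (t0 - ts) * 100
= (21.4 - 15.1) / (21.4 - 8.5) * 100
= 6.3 / 12.9 * 100
= 48.8%

48.8%


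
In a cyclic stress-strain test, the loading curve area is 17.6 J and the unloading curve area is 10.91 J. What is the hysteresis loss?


Hysteresis loss = loading - unloading
= 17.6 - 10.91
= 6.69 J

6.69 J


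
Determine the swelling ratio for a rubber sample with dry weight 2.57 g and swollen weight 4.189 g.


Q = W_swollen / W_dry
Q = 4.189 / 2.57
Q = 1.63

Q = 1.63


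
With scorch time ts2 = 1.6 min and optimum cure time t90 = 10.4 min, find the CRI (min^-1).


CRI = 100 / (t90 - ts2)
= 100 / (10.4 - 1.6)
= 100 / 8.8
= 11.36 min^-1

11.36 min^-1


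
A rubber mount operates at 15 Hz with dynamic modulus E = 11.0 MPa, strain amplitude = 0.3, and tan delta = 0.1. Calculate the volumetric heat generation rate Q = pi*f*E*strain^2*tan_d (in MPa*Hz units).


Q = pi * f * E * strain^2 * tan_d
= pi * 15 * 11.0 * 0.3^2 * 0.1
= pi * 15 * 11.0 * 0.0900 * 0.1
= 4.6653

Q = 4.6653


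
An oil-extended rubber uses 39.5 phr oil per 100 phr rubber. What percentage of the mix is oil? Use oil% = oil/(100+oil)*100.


Oil % = oil / (100 + oil) * 100
= 39.5 / (100 + 39.5) * 100
= 39.5 / 139.5 * 100
= 28.32%

28.32%


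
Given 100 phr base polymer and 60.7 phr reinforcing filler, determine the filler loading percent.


Filler % = filler / (rubber + filler) * 100
= 60.7 / (100 + 60.7) * 100
= 60.7 / 160.7 * 100
= 37.77%

37.77%


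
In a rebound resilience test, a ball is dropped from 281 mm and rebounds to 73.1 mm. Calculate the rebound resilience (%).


Resilience = h_rebound / h_drop * 100
= 73.1 / 281 * 100
= 26.0%

26.0%


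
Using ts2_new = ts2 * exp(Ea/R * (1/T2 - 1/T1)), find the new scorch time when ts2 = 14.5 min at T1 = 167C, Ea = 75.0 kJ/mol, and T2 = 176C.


Convert temperatures: T1 = 167 + 273.15 = 440.15 K, T2 = 176 + 273.15 = 449.15 K
ts2_new = 14.5 * exp(75000 / 8.314 * (1/449.15 - 1/440.15))
1/T2 - 1/T1 = -4.5525e-05
ts2_new = 9.62 min

9.62 min


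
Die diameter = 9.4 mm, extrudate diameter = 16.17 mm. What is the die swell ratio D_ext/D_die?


Die swell ratio = D_extrudate / D_die
= 16.17 / 9.4
= 1.72

Die swell = 1.72


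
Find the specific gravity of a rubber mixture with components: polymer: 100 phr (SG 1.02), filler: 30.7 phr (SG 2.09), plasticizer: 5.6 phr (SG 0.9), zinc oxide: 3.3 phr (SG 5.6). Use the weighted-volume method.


Sum of weights = 139.6
Volume contributions:
  polymer: 100/1.02 = 98.0392
  filler: 30.7/2.09 = 14.6890
  plasticizer: 5.6/0.9 = 6.2222
  zinc oxide: 3.3/5.6 = 0.5893
Sum of volumes = 119.5397
SG = 139.6 / 119.5397 = 1.168

SG = 1.168


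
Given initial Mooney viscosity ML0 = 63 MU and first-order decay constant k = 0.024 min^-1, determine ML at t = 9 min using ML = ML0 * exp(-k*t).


ML = ML0 * exp(-k * t)
ML = 63 * exp(-0.024 * 9)
ML = 63 * 0.8057
ML = 50.76 MU

50.76 MU


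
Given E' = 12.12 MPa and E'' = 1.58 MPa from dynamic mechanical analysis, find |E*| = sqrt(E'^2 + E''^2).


|E*| = sqrt(E'^2 + E''^2)
= sqrt(12.12^2 + 1.58^2)
= sqrt(146.8944 + 2.4964)
= 12.223 MPa

12.223 MPa


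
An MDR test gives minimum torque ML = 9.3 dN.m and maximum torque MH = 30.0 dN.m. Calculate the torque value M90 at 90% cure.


M90 = ML + 0.9 * (MH - ML)
M90 = 9.3 + 0.9 * (30.0 - 9.3)
M90 = 9.3 + 0.9 * 20.7
M90 = 27.93 dN.m

27.93 dN.m


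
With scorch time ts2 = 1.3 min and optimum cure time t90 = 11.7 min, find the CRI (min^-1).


CRI = 100 / (t90 - ts2)
= 100 / (11.7 - 1.3)
= 100 / 10.4
= 9.62 min^-1

9.62 min^-1


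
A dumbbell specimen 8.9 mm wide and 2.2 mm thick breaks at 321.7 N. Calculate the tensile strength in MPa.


Area = width * thickness = 8.9 * 2.2 = 19.58 mm^2
TS = force / area = 321.7 / 19.58 = 16.43 MPa

16.43 MPa


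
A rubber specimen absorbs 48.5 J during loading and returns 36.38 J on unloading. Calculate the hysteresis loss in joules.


Hysteresis loss = loading - unloading
= 48.5 - 36.38
= 12.12 J

12.12 J


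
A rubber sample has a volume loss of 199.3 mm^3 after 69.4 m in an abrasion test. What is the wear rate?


Rate = volume_loss / distance
= 199.3 / 69.4
= 2.872 mm^3/m

2.872 mm^3/m


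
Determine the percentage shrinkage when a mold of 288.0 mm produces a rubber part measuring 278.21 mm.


Shrinkage = (mold - part) / mold * 100
= (288.0 - 278.21) / 288.0 * 100
= 9.79 / 288.0 * 100
= 3.4%

3.4%


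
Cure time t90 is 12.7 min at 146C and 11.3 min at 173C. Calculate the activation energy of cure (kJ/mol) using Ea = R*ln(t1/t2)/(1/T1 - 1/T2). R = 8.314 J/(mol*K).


T1 = 419.15 K, T2 = 446.15 K
1/T1 - 1/T2 = 1.4438e-04
ln(t1/t2) = ln(12.7/11.3) = 0.1168
Ea = 8.314 * 0.1168 / 1.4438e-04 = 6725.6884 J/mol
Ea = 6.73 kJ/mol

6.73 kJ/mol


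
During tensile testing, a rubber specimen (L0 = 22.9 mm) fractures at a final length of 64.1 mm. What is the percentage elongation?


Elongation = (Lf - L0) / L0 * 100
= (64.1 - 22.9) / 22.9 * 100
= 41.2 / 22.9 * 100
= 179.9%

179.9%


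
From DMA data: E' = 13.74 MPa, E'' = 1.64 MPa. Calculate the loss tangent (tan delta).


tan delta = E'' / E'
= 1.64 / 13.74
= 0.1194

tan delta = 0.1194


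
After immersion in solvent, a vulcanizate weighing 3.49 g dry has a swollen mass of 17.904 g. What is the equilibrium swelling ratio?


Q = W_swollen / W_dry
Q = 17.904 / 3.49
Q = 5.13

Q = 5.13


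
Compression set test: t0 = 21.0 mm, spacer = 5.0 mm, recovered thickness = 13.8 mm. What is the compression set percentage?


CS = (t0 - recovered) / (t0 - ts) * 100
= (21.0 - 13.8) / (21.0 - 5.0) * 100
= 7.2 / 16.0 * 100
= 45.0%

45.0%


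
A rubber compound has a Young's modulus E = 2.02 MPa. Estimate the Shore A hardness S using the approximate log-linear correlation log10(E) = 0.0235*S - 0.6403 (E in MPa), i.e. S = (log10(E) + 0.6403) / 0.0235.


log10(E) = 0.0235*S - 0.6403  =>  S = (log10(E) + 0.6403) / 0.0235
log10(2.02) = 0.305351
S = (0.305351 + 0.6403) / 0.0235 = 0.945651 / 0.0235
S = 40.2

Shore A = 40.2


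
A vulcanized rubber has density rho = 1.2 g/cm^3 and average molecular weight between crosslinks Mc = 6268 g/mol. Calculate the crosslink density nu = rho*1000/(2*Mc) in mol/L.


nu = rho * 1000 / (2 * Mc)
nu = 1.2 * 1000 / (2 * 6268)
nu = 1200.0 / 12536
nu = 0.0957 mol/L

0.0957 mol/L


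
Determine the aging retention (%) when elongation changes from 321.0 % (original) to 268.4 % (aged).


Retention = aged / original * 100
= 268.4 / 321.0 * 100
= 83.6%

83.6%


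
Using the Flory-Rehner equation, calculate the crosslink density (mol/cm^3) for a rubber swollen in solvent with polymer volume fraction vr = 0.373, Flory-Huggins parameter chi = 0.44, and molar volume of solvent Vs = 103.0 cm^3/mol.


ln(1 - vr) = ln(1 - 0.373) = -0.4668
Numerator = -((-0.4668) + 0.373 + 0.44 * 0.373^2) = 0.0326
Denominator = 103.0 * (0.373^(1/3) - 0.373/2) = 54.9341
nu = 0.0326 / 54.9341 = 5.9329e-04 mol/cm^3

5.9329e-04 mol/cm^3


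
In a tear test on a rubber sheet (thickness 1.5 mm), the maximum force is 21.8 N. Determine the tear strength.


Tear strength = force / thickness
= 21.8 / 1.5
= 14.53 N/mm

14.53 N/mm


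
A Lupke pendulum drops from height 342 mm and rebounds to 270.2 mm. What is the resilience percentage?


Resilience = h_rebound / h_drop * 100
= 270.2 / 342 * 100
= 79.0%

79.0%


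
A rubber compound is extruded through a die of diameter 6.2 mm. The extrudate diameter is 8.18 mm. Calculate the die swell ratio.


Die swell ratio = D_extrudate / D_die
= 8.18 / 6.2
= 1.319

Die swell = 1.319


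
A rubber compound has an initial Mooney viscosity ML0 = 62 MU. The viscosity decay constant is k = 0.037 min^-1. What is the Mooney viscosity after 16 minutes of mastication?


ML = ML0 * exp(-k * t)
ML = 62 * exp(-0.037 * 16)
ML = 62 * 0.5532
ML = 34.3 MU

34.3 MU


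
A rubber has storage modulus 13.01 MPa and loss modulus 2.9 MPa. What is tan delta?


tan delta = E'' / E'
= 2.9 / 13.01
= 0.2229

tan delta = 0.2229


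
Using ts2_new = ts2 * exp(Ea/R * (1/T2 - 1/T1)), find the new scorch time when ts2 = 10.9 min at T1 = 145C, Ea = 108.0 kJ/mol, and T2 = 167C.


Convert temperatures: T1 = 145 + 273.15 = 418.15 K, T2 = 167 + 273.15 = 440.15 K
ts2_new = 10.9 * exp(108000 / 8.314 * (1/440.15 - 1/418.15))
1/T2 - 1/T1 = -1.1953e-04
ts2_new = 2.31 min

2.31 min


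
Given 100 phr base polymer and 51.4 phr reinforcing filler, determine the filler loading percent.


Filler % = filler / (rubber + filler) * 100
= 51.4 / (100 + 51.4) * 100
= 51.4 / 151.4 * 100
= 33.95%

33.95%


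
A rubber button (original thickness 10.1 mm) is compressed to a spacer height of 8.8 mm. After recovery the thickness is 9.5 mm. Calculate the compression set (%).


CS = (t0 - recovered) / (t0 - ts) * 100
= (10.1 - 9.5) / (10.1 - 8.8) * 100
= 0.6 / 1.3 * 100
= 46.2%

46.2%


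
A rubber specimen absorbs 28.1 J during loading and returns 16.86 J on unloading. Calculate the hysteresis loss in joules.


Hysteresis loss = loading - unloading
= 28.1 - 16.86
= 11.24 J

11.24 J


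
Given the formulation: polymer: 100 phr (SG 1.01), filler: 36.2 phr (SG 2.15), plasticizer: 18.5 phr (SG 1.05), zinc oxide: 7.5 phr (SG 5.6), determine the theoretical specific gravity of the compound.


Sum of weights = 162.2
Volume contributions:
  polymer: 100/1.01 = 99.0099
  filler: 36.2/2.15 = 16.8372
  plasticizer: 18.5/1.05 = 17.6190
  zinc oxide: 7.5/5.6 = 1.3393
Sum of volumes = 134.8054
SG = 162.2 / 134.8054 = 1.203

SG = 1.203


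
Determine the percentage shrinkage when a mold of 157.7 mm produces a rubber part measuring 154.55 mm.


Shrinkage = (mold - part) / mold * 100
= (157.7 - 154.55) / 157.7 * 100
= 3.15 / 157.7 * 100
= 2.0%

2.0%


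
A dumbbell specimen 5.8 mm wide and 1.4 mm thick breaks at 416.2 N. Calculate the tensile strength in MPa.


Area = width * thickness = 5.8 * 1.4 = 8.12 mm^2
TS = force / area = 416.2 / 8.12 = 51.26 MPa

51.26 MPa


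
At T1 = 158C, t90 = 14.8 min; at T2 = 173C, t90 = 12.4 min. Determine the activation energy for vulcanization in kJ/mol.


T1 = 431.15 K, T2 = 446.15 K
1/T1 - 1/T2 = 7.7980e-05
ln(t1/t2) = ln(14.8/12.4) = 0.1769
Ea = 8.314 * 0.1769 / 7.7980e-05 = 18863.8904 J/mol
Ea = 18.86 kJ/mol

18.86 kJ/mol


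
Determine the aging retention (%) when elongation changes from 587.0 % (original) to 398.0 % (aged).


Retention = aged / original * 100
= 398.0 / 587.0 * 100
= 67.8%

67.8%


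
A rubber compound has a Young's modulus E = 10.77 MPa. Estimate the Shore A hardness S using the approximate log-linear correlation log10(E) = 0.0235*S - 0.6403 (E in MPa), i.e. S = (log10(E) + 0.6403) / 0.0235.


log10(E) = 0.0235*S - 0.6403  =>  S = (log10(E) + 0.6403) / 0.0235
log10(10.77) = 1.032216
S = (1.032216 + 0.6403) / 0.0235 = 1.672516 / 0.0235
S = 71.2

Shore A = 71.2


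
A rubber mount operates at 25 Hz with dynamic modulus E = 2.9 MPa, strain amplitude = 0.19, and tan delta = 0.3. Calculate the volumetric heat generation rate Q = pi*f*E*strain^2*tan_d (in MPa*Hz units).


Q = pi * f * E * strain^2 * tan_d
= pi * 25 * 2.9 * 0.19^2 * 0.3
= pi * 25 * 2.9 * 0.0361 * 0.3
= 2.4667

Q = 2.4667


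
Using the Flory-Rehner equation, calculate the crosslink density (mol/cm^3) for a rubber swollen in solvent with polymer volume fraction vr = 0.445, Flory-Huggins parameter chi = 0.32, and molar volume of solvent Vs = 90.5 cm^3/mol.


ln(1 - vr) = ln(1 - 0.445) = -0.5888
Numerator = -((-0.5888) + 0.445 + 0.32 * 0.445^2) = 0.0804
Denominator = 90.5 * (0.445^(1/3) - 0.445/2) = 48.9569
nu = 0.0804 / 48.9569 = 0.0016 mol/cm^3

0.0016 mol/cm^3


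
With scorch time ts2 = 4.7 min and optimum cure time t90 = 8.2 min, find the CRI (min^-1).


CRI = 100 / (t90 - ts2)
= 100 / (8.2 - 4.7)
= 100 / 3.5
= 28.57 min^-1

28.57 min^-1


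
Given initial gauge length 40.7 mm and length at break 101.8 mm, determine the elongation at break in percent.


Elongation = (Lf - L0) / L0 * 100
= (101.8 - 40.7) / 40.7 * 100
= 61.1 / 40.7 * 100
= 150.1%

150.1%


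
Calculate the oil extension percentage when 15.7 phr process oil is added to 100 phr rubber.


Oil % = oil / (100 + oil) * 100
= 15.7 / (100 + 15.7) * 100
= 15.7 / 115.7 * 100
= 13.57%

13.57%


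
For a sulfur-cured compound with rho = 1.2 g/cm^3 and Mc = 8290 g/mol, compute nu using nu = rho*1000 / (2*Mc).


nu = rho * 1000 / (2 * Mc)
nu = 1.2 * 1000 / (2 * 8290)
nu = 1200.0 / 16580
nu = 0.0724 mol/L

0.0724 mol/L


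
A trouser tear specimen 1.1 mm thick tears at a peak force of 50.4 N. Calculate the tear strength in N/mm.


Tear strength = force / thickness
= 50.4 / 1.1
= 45.82 N/mm

45.82 N/mm


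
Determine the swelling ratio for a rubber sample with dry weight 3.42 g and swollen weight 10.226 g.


Q = W_swollen / W_dry
Q = 10.226 / 3.42
Q = 2.99

Q = 2.99


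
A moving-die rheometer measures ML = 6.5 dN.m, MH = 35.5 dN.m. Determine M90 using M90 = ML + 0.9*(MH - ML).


M90 = ML + 0.9 * (MH - ML)
M90 = 6.5 + 0.9 * (35.5 - 6.5)
M90 = 6.5 + 0.9 * 29.0
M90 = 32.6 dN.m

32.6 dN.m


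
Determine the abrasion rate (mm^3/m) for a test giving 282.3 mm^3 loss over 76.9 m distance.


Rate = volume_loss / distance
= 282.3 / 76.9
= 3.671 mm^3/m

3.671 mm^3/m


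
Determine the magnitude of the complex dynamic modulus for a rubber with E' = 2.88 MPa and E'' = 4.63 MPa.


|E*| = sqrt(E'^2 + E''^2)
= sqrt(2.88^2 + 4.63^2)
= sqrt(8.2944 + 21.4369)
= 5.453 MPa

5.453 MPa


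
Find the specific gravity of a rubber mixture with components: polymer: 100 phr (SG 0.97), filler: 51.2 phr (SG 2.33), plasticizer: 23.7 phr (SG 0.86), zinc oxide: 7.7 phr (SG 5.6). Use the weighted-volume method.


Sum of weights = 182.6
Volume contributions:
  polymer: 100/0.97 = 103.0928
  filler: 51.2/2.33 = 21.9742
  plasticizer: 23.7/0.86 = 27.5581
  zinc oxide: 7.7/5.6 = 1.3750
Sum of volumes = 154.0002
SG = 182.6 / 154.0002 = 1.186

SG = 1.186


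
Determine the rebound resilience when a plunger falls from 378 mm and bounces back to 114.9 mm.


Resilience = h_rebound / h_drop * 100
= 114.9 / 378 * 100
= 30.4%

30.4%


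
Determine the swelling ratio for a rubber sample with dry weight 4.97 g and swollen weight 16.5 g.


Q = W_swollen / W_dry
Q = 16.5 / 4.97
Q = 3.32

Q = 3.32


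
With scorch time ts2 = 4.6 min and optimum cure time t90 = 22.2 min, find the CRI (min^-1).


CRI = 100 / (t90 - ts2)
= 100 / (22.2 - 4.6)
= 100 / 17.6
= 5.68 min^-1

5.68 min^-1


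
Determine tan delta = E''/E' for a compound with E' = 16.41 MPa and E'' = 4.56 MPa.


tan delta = E'' / E'
= 4.56 / 16.41
= 0.2779

tan delta = 0.2779


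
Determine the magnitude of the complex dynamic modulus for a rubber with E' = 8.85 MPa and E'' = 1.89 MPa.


|E*| = sqrt(E'^2 + E''^2)
= sqrt(8.85^2 + 1.89^2)
= sqrt(78.3225 + 3.5721)
= 9.05 MPa

9.05 MPa


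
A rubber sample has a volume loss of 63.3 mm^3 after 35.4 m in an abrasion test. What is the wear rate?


Rate = volume_loss / distance
= 63.3 / 35.4
= 1.788 mm^3/m

1.788 mm^3/m


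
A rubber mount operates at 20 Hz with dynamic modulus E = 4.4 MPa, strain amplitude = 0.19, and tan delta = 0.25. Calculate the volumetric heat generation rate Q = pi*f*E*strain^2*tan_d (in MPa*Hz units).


Q = pi * f * E * strain^2 * tan_d
= pi * 20 * 4.4 * 0.19^2 * 0.25
= pi * 20 * 4.4 * 0.0361 * 0.25
= 2.4951

Q = 2.4951


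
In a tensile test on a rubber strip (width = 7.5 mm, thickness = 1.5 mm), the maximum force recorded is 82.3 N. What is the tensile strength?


Area = width * thickness = 7.5 * 1.5 = 11.25 mm^2
TS = force / area = 82.3 / 11.25 = 7.32 MPa

7.32 MPa


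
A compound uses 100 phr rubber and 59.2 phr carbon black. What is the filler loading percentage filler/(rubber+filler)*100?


Filler % = filler / (rubber + filler) * 100
= 59.2 / (100 + 59.2) * 100
= 59.2 / 159.2 * 100
= 37.19%

37.19%


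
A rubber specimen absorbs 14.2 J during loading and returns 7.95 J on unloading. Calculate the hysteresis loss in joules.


Hysteresis loss = loading - unloading
= 14.2 - 7.95
= 6.25 J

6.25 J


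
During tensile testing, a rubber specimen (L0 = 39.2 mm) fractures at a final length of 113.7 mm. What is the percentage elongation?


Elongation = (Lf - L0) / L0 * 100
= (113.7 - 39.2) / 39.2 * 100
= 74.5 / 39.2 * 100
= 190.1%

190.1%


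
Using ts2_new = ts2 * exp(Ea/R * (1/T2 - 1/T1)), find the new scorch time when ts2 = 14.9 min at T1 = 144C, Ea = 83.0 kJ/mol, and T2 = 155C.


Convert temperatures: T1 = 144 + 273.15 = 417.15 K, T2 = 155 + 273.15 = 428.15 K
ts2_new = 14.9 * exp(83000 / 8.314 * (1/428.15 - 1/417.15))
1/T2 - 1/T1 = -6.1589e-05
ts2_new = 8.06 min

8.06 min


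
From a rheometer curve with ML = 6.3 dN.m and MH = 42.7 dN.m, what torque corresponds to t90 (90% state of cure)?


M90 = ML + 0.9 * (MH - ML)
M90 = 6.3 + 0.9 * (42.7 - 6.3)
M90 = 6.3 + 0.9 * 36.4
M90 = 39.06 dN.m

39.06 dN.m


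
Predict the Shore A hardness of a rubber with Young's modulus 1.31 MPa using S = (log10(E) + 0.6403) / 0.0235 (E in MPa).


log10(E) = 0.0235*S - 0.6403  =>  S = (log10(E) + 0.6403) / 0.0235
log10(1.31) = 0.117271
S = (0.117271 + 0.6403) / 0.0235 = 0.757571 / 0.0235
S = 32.2

Shore A = 32.2


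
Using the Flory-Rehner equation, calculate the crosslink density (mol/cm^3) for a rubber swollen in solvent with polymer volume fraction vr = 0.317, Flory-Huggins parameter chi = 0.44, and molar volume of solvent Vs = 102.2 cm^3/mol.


ln(1 - vr) = ln(1 - 0.317) = -0.3813
Numerator = -((-0.3813) + 0.317 + 0.44 * 0.317^2) = 0.0200
Denominator = 102.2 * (0.317^(1/3) - 0.317/2) = 53.4860
nu = 0.0200 / 53.4860 = 3.7478e-04 mol/cm^3

3.7478e-04 mol/cm^3


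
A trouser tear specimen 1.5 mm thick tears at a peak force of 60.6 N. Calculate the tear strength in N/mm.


Tear strength = force / thickness
= 60.6 / 1.5
= 40.4 N/mm

40.4 N/mm


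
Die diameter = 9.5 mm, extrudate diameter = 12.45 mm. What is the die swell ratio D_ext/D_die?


Die swell ratio = D_extrudate / D_die
= 12.45 / 9.5
= 1.311

Die swell = 1.311


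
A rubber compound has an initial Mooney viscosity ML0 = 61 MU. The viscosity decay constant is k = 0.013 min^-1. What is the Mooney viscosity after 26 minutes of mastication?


ML = ML0 * exp(-k * t)
ML = 61 * exp(-0.013 * 26)
ML = 61 * 0.7132
ML = 43.5 MU

43.5 MU


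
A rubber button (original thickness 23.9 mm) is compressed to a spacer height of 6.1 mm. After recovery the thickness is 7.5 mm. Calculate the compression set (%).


CS = (t0 - recovered) / (t0 - ts) * 100
= (23.9 - 7.5) / (23.9 - 6.1) * 100
= 16.4 / 17.8 * 100
= 92.1%

92.1%


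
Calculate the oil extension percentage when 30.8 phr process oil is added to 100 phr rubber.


Oil % = oil / (100 + oil) * 100
= 30.8 / (100 + 30.8) * 100
= 30.8 / 130.8 * 100
= 23.55%

23.55%


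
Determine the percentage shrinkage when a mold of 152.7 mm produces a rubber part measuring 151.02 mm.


Shrinkage = (mold - part) / mold * 100
= (152.7 - 151.02) / 152.7 * 100
= 1.68 / 152.7 * 100
= 1.1%

1.1%


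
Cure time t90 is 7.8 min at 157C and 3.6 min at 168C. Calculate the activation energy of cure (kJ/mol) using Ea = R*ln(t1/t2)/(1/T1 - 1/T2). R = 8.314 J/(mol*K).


T1 = 430.15 K, T2 = 441.15 K
1/T1 - 1/T2 = 5.7968e-05
ln(t1/t2) = ln(7.8/3.6) = 0.7732
Ea = 8.314 * 0.7732 / 5.7968e-05 = 110894.4245 J/mol
Ea = 110.89 kJ/mol

110.89 kJ/mol


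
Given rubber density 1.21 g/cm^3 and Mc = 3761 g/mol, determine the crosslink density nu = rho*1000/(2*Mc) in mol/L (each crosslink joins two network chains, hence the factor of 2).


nu = rho * 1000 / (2 * Mc)
nu = 1.21 * 1000 / (2 * 3761)
nu = 1210.0 / 7522
nu = 0.1609 mol/L

0.1609 mol/L
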